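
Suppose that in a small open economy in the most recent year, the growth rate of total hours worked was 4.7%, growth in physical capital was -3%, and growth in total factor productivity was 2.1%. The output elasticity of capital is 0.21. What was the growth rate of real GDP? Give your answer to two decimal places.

Labor's share = 1 − 0.21 = 0.79.
Physical capital: 0.21 × (-3) = -0.63 pp.
Total hours worked: 0.79 × 4.7 = 3.713 pp.
Output growth = 2.1 + 3.083 = 5.183%.

5.18%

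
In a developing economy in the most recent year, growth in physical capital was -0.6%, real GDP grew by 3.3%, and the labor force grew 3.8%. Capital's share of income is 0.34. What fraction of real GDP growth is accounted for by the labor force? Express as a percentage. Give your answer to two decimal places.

Labor's share = 1 − 0.34 = 0.66.
The labor force contributed 0.66 × 3.8 = 2.508 pp.
Share of growth = 2.508 / 3.3 × 100 = 76%.

The labor force accounted for 76.00% of growth.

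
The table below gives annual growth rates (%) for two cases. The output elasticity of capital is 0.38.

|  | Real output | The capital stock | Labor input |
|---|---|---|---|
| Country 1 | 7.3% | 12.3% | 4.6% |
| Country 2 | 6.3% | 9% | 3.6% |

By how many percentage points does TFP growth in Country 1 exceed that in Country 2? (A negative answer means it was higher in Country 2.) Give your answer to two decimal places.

-0.87 percentage points

Labor's share = 1 − 0.38 = 0.62.
Country 1: TFP = 7.3 − 4.674 − 2.852 = -0.226%.
Country 2: TFP = 6.3 − 3.42 − 2.232 = 0.648%.
Difference = -0.226 − (0.648) = -0.874 pp.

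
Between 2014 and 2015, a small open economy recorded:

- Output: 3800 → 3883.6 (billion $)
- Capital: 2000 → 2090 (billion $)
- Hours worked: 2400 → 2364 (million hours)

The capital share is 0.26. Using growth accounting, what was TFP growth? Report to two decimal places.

Output growth = (3883.6 − 3800) / 3800 = 2.2%.
Capital growth = (2090 − 2000) / 2000 = 4.5%.
Hours worked growth = (2364 − 2400) / 2400 = -1.5%.
Labor's share = 1 − 0.26 = 0.74.
Capital: 0.26 × 4.5 = 1.17 pp.
Hours worked: 0.74 × (-1.5) = -1.11 pp.
TFP growth = 2.2 − 0.06 = 2.14%.

TFP grew 2.14%.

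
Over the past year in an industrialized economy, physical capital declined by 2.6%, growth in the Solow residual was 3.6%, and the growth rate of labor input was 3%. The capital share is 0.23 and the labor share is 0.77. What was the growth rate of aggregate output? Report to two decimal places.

Labor's share = 1 − 0.23 = 0.77.
Physical capital: 0.23 × (-2.6) = -0.598 pp.
Labor input: 0.77 × 3 = 2.31 pp.
Output growth = 3.6 + 1.712 = 5.312%.

5.31%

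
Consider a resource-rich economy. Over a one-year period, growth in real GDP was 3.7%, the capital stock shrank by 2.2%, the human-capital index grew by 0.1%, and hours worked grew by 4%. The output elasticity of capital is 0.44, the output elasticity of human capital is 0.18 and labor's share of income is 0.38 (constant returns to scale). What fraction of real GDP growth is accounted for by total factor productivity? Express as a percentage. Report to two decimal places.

84.59%

Labor's share = 1 − 0.44 − 0.18 = 0.38.
The capital stock: 0.44 × (-2.2) = -0.968 pp.
The human-capital index: 0.18 × 0.1 = 0.018 pp.
Hours worked: 0.38 × 4 = 1.52 pp.
TFP growth = 3.7 − 0.57 = 3.13%.
TFP share of growth = 3.13 / 3.7 × 100 = 84.5946%.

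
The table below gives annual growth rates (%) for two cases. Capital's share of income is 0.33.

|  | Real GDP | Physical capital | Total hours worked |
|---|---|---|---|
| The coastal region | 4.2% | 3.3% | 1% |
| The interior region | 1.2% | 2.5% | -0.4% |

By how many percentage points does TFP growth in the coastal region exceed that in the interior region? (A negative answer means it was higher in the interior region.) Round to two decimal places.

Labor's share = 1 − 0.33 = 0.67.
The coastal region: TFP = 4.2 − 1.089 − 0.67 = 2.441%.
The interior region: TFP = 1.2 − 0.825 + 0.268 = 0.643%.
Difference = 2.441 − (0.643) = 1.798 pp.

1.80 percentage points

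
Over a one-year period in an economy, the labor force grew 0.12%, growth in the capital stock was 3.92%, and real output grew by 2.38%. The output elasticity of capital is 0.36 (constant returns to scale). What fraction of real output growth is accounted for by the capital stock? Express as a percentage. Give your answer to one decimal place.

59.3%

The capital stock contributed 0.36 × 3.92 = 1.4112 pp.
Share of growth = 1.4112 / 2.38 × 100 = 59.294%.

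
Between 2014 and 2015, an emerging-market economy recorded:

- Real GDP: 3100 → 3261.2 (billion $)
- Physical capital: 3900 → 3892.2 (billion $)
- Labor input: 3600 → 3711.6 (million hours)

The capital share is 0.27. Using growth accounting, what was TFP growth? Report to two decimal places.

TFP growth was 2.99%.

Real GDP growth = (3261.2 − 3100) / 3100 = 5.2%.
Physical capital growth = (3892.2 − 3900) / 3900 = -0.2%.
Labor input growth = (3711.6 − 3600) / 3600 = 3.1%.
Labor's share = 1 − 0.27 = 0.73.
Physical capital: 0.27 × (-0.2) = -0.054 pp.
Labor input: 0.73 × 3.1 = 2.263 pp.
TFP growth = 5.2 − 2.209 = 2.991%.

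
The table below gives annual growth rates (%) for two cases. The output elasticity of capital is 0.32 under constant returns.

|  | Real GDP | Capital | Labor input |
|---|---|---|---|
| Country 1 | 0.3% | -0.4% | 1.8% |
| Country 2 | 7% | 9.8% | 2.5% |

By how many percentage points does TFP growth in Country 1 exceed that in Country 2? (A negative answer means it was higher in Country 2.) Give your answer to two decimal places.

-2.96 percentage points

Labor's share = 1 − 0.32 = 0.68.
Country 1: TFP = 0.3 + 0.128 − 1.224 = -0.796%.
Country 2: TFP = 7 − 3.136 − 1.7 = 2.164%.
Difference = -0.796 − (2.164) = -2.96 pp.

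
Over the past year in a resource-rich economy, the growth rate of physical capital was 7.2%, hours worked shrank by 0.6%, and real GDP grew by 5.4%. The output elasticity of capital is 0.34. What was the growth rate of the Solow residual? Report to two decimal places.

Labor's share = 1 − 0.34 = 0.66.
Physical capital: 0.34 × 7.2 = 2.448 pp.
Hours worked: 0.66 × (-0.6) = -0.396 pp.
TFP growth = 5.4 − 2.052 = 3.348%.

3.35%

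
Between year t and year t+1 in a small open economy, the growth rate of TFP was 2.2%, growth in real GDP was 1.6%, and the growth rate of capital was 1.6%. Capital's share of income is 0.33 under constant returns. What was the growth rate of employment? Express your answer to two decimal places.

Labor's share = 1 − 0.33 = 0.67.
gY = gA + 0.33×1.6 + 0.67×g.
0.67×g = 1.6 − 2.2 − 0.528 = -1.128.
g = -1.128 / 0.67 = -1.6836%.

-1.68%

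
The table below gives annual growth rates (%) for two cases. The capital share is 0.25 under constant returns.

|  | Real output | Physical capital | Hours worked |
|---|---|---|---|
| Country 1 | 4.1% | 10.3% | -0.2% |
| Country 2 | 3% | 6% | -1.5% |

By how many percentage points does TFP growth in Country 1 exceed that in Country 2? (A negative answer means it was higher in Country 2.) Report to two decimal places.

-0.95 percentage points

Labor's share = 1 − 0.25 = 0.75.
Country 1: TFP = 4.1 − 2.575 + 0.15 = 1.675%.
Country 2: TFP = 3 − 1.5 + 1.125 = 2.625%.
Difference = 1.675 − (2.625) = -0.95 pp.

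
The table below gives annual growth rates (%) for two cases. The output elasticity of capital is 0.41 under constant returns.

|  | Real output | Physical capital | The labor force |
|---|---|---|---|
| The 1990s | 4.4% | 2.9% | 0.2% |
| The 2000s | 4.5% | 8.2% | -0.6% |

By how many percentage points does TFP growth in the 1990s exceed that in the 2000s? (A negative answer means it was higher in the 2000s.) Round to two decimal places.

1.60 percentage points

Labor's share = 1 − 0.41 = 0.59.
The 1990s: TFP = 4.4 − 1.189 − 0.118 = 3.093%.
The 2000s: TFP = 4.5 − 3.362 + 0.354 = 1.492%.
Difference = 3.093 − (1.492) = 1.601 pp.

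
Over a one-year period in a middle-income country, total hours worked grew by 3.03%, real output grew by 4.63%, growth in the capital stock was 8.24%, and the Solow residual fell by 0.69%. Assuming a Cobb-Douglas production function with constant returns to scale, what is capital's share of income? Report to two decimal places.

gY = gA + α·gK + (1−α)·gL, so gY − gA − gL = α(gK − gL).
4.63 + 0.69 − 3.03 = α × (8.24 − 3.03).
2.29 = 5.21 α, so α = 0.4395.

0.44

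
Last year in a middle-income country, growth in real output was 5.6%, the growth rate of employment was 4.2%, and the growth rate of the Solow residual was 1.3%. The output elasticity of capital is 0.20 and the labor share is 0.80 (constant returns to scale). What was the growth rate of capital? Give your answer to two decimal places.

Labor's share = 1 − 0.2 = 0.8.
gY = gA + 0.8×4.2 + 0.2×g.
0.2×g = 5.6 − 1.3 − 3.36 = 0.94.
g = 0.94 / 0.2 = 4.7%.

4.70%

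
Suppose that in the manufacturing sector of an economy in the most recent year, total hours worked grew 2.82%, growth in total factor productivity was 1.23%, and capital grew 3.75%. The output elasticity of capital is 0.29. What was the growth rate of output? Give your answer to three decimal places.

Labor's share = 1 − 0.29 = 0.71.
Capital: 0.29 × 3.75 = 1.0875 pp.
Total hours worked: 0.71 × 2.82 = 2.0022 pp.
Output growth = 1.23 + 3.0897 = 4.3197%.

4.320%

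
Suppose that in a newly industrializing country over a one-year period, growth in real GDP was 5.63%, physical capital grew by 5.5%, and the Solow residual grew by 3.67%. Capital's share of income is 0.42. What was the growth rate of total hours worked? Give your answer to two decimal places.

-0.60%

Labor's share = 1 − 0.42 = 0.58.
gY = gA + 0.42×5.5 + 0.58×g.
0.58×g = 5.63 − 3.67 − 2.31 = -0.35.
g = -0.35 / 0.58 = -0.6034%.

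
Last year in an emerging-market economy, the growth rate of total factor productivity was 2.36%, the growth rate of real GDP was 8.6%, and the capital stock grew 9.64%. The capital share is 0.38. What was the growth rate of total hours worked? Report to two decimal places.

Labor's share = 1 − 0.38 = 0.62.
gY = gA + 0.38×9.64 + 0.62×g.
0.62×g = 8.6 − 2.36 − 3.6632 = 2.5768.
g = 2.5768 / 0.62 = 4.1561%.

Total hours worked grew 4.16%.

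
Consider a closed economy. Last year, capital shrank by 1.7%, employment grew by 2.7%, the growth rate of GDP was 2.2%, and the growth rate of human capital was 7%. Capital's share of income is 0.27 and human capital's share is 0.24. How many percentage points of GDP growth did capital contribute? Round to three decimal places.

-0.459

Contribution = share × growth = 0.27 × (-1.7) = -0.459 pp.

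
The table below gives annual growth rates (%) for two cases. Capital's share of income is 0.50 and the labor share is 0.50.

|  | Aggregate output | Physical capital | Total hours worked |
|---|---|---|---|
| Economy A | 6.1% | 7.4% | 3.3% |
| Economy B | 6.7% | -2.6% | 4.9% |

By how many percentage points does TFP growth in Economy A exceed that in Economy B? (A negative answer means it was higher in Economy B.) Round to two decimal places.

-4.80 percentage points

Labor's share = 1 − 0.5 = 0.5.
Economy A: TFP = 6.1 − 3.7 − 1.65 = 0.75%.
Economy B: TFP = 6.7 + 1.3 − 2.45 = 5.55%.
Difference = 0.75 − (5.55) = -4.8 pp.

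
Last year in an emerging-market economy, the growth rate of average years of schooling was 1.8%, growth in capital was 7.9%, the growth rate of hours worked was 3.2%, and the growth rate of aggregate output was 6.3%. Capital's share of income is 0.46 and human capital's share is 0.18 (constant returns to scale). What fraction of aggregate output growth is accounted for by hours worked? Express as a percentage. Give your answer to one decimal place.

Labor's share = 1 − 0.46 − 0.18 = 0.36.
Hours worked contributed 0.36 × 3.2 = 1.152 pp.
Share of growth = 1.152 / 6.3 × 100 = 18.286%.

Hours worked accounted for 18.3% of growth.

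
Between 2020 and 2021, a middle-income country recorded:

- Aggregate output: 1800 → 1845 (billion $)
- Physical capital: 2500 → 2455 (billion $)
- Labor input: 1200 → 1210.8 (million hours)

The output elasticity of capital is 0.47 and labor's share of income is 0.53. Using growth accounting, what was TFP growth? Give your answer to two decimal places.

Aggregate output growth = (1845 − 1800) / 1800 = 2.5%.
Physical capital growth = (2455 − 2500) / 2500 = -1.8%.
Labor input growth = (1210.8 − 1200) / 1200 = 0.9%.
Labor's share = 1 − 0.47 = 0.53.
Physical capital: 0.47 × (-1.8) = -0.846 pp.
Labor input: 0.53 × 0.9 = 0.477 pp.
TFP growth = 2.5 + 0.369 = 2.869%.

2.87%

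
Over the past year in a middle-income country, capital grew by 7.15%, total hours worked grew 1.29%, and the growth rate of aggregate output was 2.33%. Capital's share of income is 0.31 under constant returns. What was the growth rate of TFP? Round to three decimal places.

Labor's share = 1 − 0.31 = 0.69.
Capital: 0.31 × 7.15 = 2.2165 pp.
Total hours worked: 0.69 × 1.29 = 0.8901 pp.
TFP growth = 2.33 − 3.1066 = -0.7766%.

-0.777%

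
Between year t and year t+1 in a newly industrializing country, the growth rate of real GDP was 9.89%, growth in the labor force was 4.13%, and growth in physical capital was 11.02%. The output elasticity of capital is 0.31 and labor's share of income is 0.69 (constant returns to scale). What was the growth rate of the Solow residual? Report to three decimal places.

Labor's share = 1 − 0.31 = 0.69.
Physical capital: 0.31 × 11.02 = 3.4162 pp.
The labor force: 0.69 × 4.13 = 2.8497 pp.
TFP growth = 9.89 − 6.2659 = 3.6241%.

The Solow residual growth was 3.624%.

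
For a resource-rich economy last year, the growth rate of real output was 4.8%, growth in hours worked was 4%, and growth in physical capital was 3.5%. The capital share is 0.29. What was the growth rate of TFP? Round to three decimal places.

Labor's share = 1 − 0.29 = 0.71.
Physical capital: 0.29 × 3.5 = 1.015 pp.
Hours worked: 0.71 × 4 = 2.84 pp.
TFP growth = 4.8 − 3.855 = 0.945%.

TFP grew 0.945%.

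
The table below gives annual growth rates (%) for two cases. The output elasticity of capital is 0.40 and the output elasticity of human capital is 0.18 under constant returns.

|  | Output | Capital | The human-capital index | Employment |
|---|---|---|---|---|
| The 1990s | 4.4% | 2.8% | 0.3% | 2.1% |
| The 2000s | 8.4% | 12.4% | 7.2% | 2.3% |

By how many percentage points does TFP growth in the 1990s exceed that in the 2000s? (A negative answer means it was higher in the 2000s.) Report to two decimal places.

Labor's share = 1 − 0.4 − 0.18 = 0.42.
The 1990s: TFP = 4.4 − 1.12 − 0.054 − 0.882 = 2.344%.
The 2000s: TFP = 8.4 − 4.96 − 1.296 − 0.966 = 1.178%.
Difference = 2.344 − (1.178) = 1.166 pp.

1.17 percentage points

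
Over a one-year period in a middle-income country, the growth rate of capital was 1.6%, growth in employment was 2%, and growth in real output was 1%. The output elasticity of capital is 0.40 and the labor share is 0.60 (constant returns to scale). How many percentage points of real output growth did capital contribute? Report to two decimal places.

0.64

Contribution = share × growth = 0.4 × 1.6 = 0.64 pp.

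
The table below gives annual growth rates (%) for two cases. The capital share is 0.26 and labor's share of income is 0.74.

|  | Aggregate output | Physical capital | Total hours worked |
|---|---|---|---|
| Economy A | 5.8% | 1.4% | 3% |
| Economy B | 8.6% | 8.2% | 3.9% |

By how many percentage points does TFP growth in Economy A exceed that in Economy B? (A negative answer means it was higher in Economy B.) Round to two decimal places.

Labor's share = 1 − 0.26 = 0.74.
Economy A: TFP = 5.8 − 0.364 − 2.22 = 3.216%.
Economy B: TFP = 8.6 − 2.132 − 2.886 = 3.582%.
Difference = 3.216 − (3.582) = -0.366 pp.

-0.37 percentage points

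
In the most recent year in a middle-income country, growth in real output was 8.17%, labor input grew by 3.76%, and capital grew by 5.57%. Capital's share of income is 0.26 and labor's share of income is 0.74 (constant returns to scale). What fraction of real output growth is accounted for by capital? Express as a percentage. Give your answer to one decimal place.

Capital contributed 0.26 × 5.57 = 1.4482 pp.
Share of growth = 1.4482 / 8.17 × 100 = 17.726%.

17.7%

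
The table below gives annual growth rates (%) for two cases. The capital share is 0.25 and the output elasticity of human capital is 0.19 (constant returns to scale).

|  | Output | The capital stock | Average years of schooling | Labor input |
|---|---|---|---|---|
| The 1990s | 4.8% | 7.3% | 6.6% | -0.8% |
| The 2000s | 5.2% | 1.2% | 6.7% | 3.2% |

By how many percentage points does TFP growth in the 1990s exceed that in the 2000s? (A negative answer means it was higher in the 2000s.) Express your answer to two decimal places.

0.33 percentage points

Labor's share = 1 − 0.25 − 0.19 = 0.56.
The 1990s: TFP = 4.8 − 1.825 − 1.254 + 0.448 = 2.169%.
The 2000s: TFP = 5.2 − 0.3 − 1.273 − 1.792 = 1.835%.
Difference = 2.169 − (1.835) = 0.334 pp.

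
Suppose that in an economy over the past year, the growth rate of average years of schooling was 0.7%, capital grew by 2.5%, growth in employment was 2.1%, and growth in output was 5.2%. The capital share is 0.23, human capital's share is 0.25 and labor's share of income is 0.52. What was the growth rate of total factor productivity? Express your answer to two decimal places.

Labor's share = 1 − 0.23 − 0.25 = 0.52.
Capital: 0.23 × 2.5 = 0.575 pp.
Average years of schooling: 0.25 × 0.7 = 0.175 pp.
Employment: 0.52 × 2.1 = 1.092 pp.
TFP growth = 5.2 − 1.842 = 3.358%.

Total factor productivity grew 3.36%.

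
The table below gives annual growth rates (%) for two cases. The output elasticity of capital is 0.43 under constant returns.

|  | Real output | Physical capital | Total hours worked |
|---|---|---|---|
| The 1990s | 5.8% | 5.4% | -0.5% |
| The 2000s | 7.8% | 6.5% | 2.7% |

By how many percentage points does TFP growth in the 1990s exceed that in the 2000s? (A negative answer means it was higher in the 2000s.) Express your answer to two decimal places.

0.30 percentage points

Labor's share = 1 − 0.43 = 0.57.
The 1990s: TFP = 5.8 − 2.322 + 0.285 = 3.763%.
The 2000s: TFP = 7.8 − 2.795 − 1.539 = 3.466%.
Difference = 3.763 − (3.466) = 0.297 pp.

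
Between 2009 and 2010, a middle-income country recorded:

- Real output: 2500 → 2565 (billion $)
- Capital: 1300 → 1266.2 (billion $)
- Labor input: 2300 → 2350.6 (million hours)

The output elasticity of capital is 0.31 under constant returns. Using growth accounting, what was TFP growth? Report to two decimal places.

Real output growth = (2565 − 2500) / 2500 = 2.6%.
Capital growth = (1266.2 − 1300) / 1300 = -2.6%.
Labor input growth = (2350.6 − 2300) / 2300 = 2.2%.
Labor's share = 1 − 0.31 = 0.69.
Capital: 0.31 × (-2.6) = -0.806 pp.
Labor input: 0.69 × 2.2 = 1.518 pp.
TFP growth = 2.6 − 0.712 = 1.888%.

1.89%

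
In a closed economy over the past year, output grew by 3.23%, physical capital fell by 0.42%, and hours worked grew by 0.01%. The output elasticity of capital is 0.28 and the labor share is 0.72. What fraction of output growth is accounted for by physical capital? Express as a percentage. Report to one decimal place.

Physical capital contributed 0.28 × (-0.42) = -0.1176 pp.
Share of growth = -0.1176 / 3.23 × 100 = -3.641%.

-3.6%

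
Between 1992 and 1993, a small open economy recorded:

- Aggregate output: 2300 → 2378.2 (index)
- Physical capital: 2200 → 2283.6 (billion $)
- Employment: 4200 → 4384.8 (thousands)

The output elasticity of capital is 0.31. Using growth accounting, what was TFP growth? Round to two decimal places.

-0.81%

Aggregate output growth = (2378.2 − 2300) / 2300 = 3.4%.
Physical capital growth = (2283.6 − 2200) / 2200 = 3.8%.
Employment growth = (4384.8 − 4200) / 4200 = 4.4%.
Labor's share = 1 − 0.31 = 0.69.
Physical capital: 0.31 × 3.8 = 1.178 pp.
Employment: 0.69 × 4.4 = 3.036 pp.
TFP growth = 3.4 − 4.214 = -0.814%.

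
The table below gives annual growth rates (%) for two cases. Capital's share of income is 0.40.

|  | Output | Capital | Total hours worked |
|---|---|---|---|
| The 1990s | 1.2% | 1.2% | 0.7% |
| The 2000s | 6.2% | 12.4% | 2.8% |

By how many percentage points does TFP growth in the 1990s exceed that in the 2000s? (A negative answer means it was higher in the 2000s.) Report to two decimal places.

Labor's share = 1 − 0.4 = 0.6.
The 1990s: TFP = 1.2 − 0.48 − 0.42 = 0.3%.
The 2000s: TFP = 6.2 − 4.96 − 1.68 = -0.44%.
Difference = 0.3 − (-0.44) = 0.74 pp.

0.74 percentage points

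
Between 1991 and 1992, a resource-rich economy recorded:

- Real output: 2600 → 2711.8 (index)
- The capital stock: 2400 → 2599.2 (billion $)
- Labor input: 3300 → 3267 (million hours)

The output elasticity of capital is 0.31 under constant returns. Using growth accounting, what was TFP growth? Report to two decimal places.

Real output growth = (2711.8 − 2600) / 2600 = 4.3%.
The capital stock growth = (2599.2 − 2400) / 2400 = 8.3%.
Labor input growth = (3267 − 3300) / 3300 = -1%.
Labor's share = 1 − 0.31 = 0.69.
The capital stock: 0.31 × 8.3 = 2.573 pp.
Labor input: 0.69 × (-1) = -0.69 pp.
TFP growth = 4.3 − 1.883 = 2.417%.

TFP growth was 2.42%.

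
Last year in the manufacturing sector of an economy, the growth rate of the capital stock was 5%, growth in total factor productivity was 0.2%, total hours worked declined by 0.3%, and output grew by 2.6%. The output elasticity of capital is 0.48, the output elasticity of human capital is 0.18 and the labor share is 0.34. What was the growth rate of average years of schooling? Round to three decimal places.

Average years of schooling grew 0.567%.

Labor's share = 1 − 0.48 − 0.18 = 0.34.
gY = gA + 0.48×5 + 0.34×(-0.3) + 0.18×g.
0.18×g = 2.6 − 0.2 − 2.298 = 0.102.
g = 0.102 / 0.18 = 0.56667%.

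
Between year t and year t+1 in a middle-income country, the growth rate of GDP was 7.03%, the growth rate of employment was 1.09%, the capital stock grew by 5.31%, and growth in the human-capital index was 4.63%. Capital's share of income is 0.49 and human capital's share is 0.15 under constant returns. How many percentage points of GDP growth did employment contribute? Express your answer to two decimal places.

0.39 percentage points

Labor's share = 1 − 0.49 − 0.15 = 0.36.
Contribution = share × growth = 0.36 × 1.09 = 0.3924 pp.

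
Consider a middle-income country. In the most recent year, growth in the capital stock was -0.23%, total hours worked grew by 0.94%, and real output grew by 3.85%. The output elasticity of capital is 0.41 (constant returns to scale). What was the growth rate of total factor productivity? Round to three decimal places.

Labor's share = 1 − 0.41 = 0.59.
The capital stock: 0.41 × (-0.23) = -0.0943 pp.
Total hours worked: 0.59 × 0.94 = 0.5546 pp.
TFP growth = 3.85 − 0.4603 = 3.3897%.

Total factor productivity grew 3.390%.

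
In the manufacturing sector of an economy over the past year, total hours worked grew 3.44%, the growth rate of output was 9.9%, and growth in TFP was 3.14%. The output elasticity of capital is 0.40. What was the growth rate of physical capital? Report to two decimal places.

Labor's share = 1 − 0.4 = 0.6.
gY = gA + 0.6×3.44 + 0.4×g.
0.4×g = 9.9 − 3.14 − 2.064 = 4.696.
g = 4.696 / 0.4 = 11.74%.

Physical capital growth was 11.74%.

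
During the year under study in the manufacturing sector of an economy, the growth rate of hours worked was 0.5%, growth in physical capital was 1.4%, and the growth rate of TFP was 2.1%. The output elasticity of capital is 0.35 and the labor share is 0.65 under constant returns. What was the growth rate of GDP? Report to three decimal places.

Labor's share = 1 − 0.35 = 0.65.
Physical capital: 0.35 × 1.4 = 0.49 pp.
Hours worked: 0.65 × 0.5 = 0.325 pp.
Output growth = 2.1 + 0.815 = 2.915%.

GDP growth was 2.915%.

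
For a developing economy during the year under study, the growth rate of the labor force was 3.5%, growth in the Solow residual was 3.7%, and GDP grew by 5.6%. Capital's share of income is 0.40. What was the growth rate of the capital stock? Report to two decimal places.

Labor's share = 1 − 0.4 = 0.6.
gY = gA + 0.6×3.5 + 0.4×g.
0.4×g = 5.6 − 3.7 − 2.1 = -0.2.
g = -0.2 / 0.4 = -0.5%.

-0.50%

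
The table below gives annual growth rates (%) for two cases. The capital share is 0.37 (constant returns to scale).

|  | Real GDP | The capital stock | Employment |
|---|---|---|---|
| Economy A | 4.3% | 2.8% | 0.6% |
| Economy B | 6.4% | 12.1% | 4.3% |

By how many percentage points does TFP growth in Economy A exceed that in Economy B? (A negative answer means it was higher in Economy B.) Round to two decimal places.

3.67 percentage points

Labor's share = 1 − 0.37 = 0.63.
Economy A: TFP = 4.3 − 1.036 − 0.378 = 2.886%.
Economy B: TFP = 6.4 − 4.477 − 2.709 = -0.786%.
Difference = 2.886 − (-0.786) = 3.672 pp.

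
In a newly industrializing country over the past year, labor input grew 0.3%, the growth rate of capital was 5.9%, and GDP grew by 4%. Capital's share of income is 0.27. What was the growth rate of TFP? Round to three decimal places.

TFP growth was 2.188%.

Labor's share = 1 − 0.27 = 0.73.
Capital: 0.27 × 5.9 = 1.593 pp.
Labor input: 0.73 × 0.3 = 0.219 pp.
TFP growth = 4 − 1.812 = 2.188%.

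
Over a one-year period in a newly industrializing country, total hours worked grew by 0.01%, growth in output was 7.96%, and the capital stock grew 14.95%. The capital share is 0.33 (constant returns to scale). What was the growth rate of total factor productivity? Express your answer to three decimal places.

Total factor productivity grew 3.020%.

Labor's share = 1 − 0.33 = 0.67.
The capital stock: 0.33 × 14.95 = 4.9335 pp.
Total hours worked: 0.67 × 0.01 = 0.0067 pp.
TFP growth = 7.96 − 4.9402 = 3.0198%.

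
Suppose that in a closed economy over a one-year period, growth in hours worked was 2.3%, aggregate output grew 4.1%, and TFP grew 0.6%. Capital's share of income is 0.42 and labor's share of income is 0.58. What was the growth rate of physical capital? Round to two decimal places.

Labor's share = 1 − 0.42 = 0.58.
gY = gA + 0.58×2.3 + 0.42×g.
0.42×g = 4.1 − 0.6 − 1.334 = 2.166.
g = 2.166 / 0.42 = 5.1571%.

Physical capital growth was 5.16%.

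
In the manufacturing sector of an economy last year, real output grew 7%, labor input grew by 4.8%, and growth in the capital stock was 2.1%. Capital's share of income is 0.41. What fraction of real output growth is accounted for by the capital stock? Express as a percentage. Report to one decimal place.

The capital stock contributed 0.41 × 2.1 = 0.861 pp.
Share of growth = 0.861 / 7 × 100 = 12.3%.

12.3%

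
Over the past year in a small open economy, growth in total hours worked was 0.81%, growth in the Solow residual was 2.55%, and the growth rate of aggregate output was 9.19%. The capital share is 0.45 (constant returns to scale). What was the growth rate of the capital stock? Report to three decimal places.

13.766%

Labor's share = 1 − 0.45 = 0.55.
gY = gA + 0.55×0.81 + 0.45×g.
0.45×g = 9.19 − 2.55 − 0.4455 = 6.1945.
g = 6.1945 / 0.45 = 13.76556%.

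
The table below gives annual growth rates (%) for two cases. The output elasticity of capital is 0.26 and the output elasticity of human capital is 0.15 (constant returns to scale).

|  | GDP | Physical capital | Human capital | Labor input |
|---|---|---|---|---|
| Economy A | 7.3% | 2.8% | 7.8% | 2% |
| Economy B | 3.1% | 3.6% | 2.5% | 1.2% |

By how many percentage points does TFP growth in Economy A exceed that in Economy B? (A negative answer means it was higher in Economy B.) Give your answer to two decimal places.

Labor's share = 1 − 0.26 − 0.15 = 0.59.
Economy A: TFP = 7.3 − 0.728 − 1.17 − 1.18 = 4.222%.
Economy B: TFP = 3.1 − 0.936 − 0.375 − 0.708 = 1.081%.
Difference = 4.222 − (1.081) = 3.141 pp.

3.14 percentage points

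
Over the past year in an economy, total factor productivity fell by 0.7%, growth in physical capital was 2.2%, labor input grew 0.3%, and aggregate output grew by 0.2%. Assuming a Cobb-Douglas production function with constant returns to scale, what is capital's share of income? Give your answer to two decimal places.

Capital's share of income is 0.32.

gY = gA + α·gK + (1−α)·gL, so gY − gA − gL = α(gK − gL).
0.2 + 0.7 − 0.3 = α × (2.2 − 0.3).
0.6 = 1.9 α, so α = 0.3158.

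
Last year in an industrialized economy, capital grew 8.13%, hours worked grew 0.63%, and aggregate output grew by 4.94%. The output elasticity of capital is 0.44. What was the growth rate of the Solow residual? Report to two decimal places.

Labor's share = 1 − 0.44 = 0.56.
Capital: 0.44 × 8.13 = 3.5772 pp.
Hours worked: 0.56 × 0.63 = 0.3528 pp.
TFP growth = 4.94 − 3.93 = 1.01%.

1.01%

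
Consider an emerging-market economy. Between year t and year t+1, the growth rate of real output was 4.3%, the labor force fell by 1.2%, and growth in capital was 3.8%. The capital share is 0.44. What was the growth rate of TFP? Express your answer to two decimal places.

3.30%

Labor's share = 1 − 0.44 = 0.56.
Capital: 0.44 × 3.8 = 1.672 pp.
The labor force: 0.56 × (-1.2) = -0.672 pp.
TFP growth = 4.3 − 1 = 3.3%.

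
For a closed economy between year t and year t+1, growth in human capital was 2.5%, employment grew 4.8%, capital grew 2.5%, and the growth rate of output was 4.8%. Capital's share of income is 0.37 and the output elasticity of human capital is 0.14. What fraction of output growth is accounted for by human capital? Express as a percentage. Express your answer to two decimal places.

Human capital contributed 0.14 × 2.5 = 0.35 pp.
Share of growth = 0.35 / 4.8 × 100 = 7.2917%.

Human capital accounted for 7.29% of growth.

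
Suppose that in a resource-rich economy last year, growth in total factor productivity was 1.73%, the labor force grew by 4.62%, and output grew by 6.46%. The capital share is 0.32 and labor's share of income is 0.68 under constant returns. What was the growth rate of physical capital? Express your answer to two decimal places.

Physical capital growth was 4.96%.

Labor's share = 1 − 0.32 = 0.68.
gY = gA + 0.68×4.62 + 0.32×g.
0.32×g = 6.46 − 1.73 − 3.1416 = 1.5884.
g = 1.5884 / 0.32 = 4.9638%.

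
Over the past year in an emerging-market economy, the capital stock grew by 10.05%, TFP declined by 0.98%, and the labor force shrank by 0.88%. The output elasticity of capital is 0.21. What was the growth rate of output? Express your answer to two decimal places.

Labor's share = 1 − 0.21 = 0.79.
The capital stock: 0.21 × 10.05 = 2.1105 pp.
The labor force: 0.79 × (-0.88) = -0.6952 pp.
Output growth = -0.98 + 1.4153 = 0.4353%.

0.44%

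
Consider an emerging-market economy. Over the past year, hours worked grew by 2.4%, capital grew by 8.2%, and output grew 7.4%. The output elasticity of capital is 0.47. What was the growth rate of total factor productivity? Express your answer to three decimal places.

Labor's share = 1 − 0.47 = 0.53.
Capital: 0.47 × 8.2 = 3.854 pp.
Hours worked: 0.53 × 2.4 = 1.272 pp.
TFP growth = 7.4 − 5.126 = 2.274%.

2.274%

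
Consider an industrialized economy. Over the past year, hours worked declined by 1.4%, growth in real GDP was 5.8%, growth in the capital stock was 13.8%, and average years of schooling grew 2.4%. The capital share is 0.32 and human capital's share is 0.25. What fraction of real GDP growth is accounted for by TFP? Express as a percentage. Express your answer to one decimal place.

23.9%

Labor's share = 1 − 0.32 − 0.25 = 0.43.
The capital stock: 0.32 × 13.8 = 4.416 pp.
Average years of schooling: 0.25 × 2.4 = 0.6 pp.
Hours worked: 0.43 × (-1.4) = -0.602 pp.
TFP growth = 5.8 − 4.414 = 1.386%.
TFP share of growth = 1.386 / 5.8 × 100 = 23.897%.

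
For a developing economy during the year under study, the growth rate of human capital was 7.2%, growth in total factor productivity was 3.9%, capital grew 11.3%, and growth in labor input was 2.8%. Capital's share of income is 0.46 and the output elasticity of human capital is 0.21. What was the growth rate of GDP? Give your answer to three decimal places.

Labor's share = 1 − 0.46 − 0.21 = 0.33.
Capital: 0.46 × 11.3 = 5.198 pp.
Human capital: 0.21 × 7.2 = 1.512 pp.
Labor input: 0.33 × 2.8 = 0.924 pp.
Output growth = 3.9 + 7.634 = 11.534%.

GDP grew 11.534%.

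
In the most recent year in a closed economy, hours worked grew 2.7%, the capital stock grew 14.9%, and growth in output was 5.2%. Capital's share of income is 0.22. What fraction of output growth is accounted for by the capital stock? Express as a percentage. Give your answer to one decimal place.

The capital stock contributed 0.22 × 14.9 = 3.278 pp.
Share of growth = 3.278 / 5.2 × 100 = 63.038%.

The capital stock accounted for 63.0% of growth.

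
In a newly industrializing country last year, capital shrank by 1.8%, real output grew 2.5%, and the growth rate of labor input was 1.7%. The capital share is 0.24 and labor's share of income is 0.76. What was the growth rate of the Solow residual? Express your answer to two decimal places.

1.64%

Labor's share = 1 − 0.24 = 0.76.
Capital: 0.24 × (-1.8) = -0.432 pp.
Labor input: 0.76 × 1.7 = 1.292 pp.
TFP growth = 2.5 − 0.86 = 1.64%.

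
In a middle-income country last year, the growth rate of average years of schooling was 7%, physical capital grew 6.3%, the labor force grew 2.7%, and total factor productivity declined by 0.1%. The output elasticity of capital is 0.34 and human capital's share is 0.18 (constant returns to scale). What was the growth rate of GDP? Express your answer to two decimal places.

Labor's share = 1 − 0.34 − 0.18 = 0.48.
Physical capital: 0.34 × 6.3 = 2.142 pp.
Average years of schooling: 0.18 × 7 = 1.26 pp.
The labor force: 0.48 × 2.7 = 1.296 pp.
Output growth = -0.1 + 4.698 = 4.598%.

4.60%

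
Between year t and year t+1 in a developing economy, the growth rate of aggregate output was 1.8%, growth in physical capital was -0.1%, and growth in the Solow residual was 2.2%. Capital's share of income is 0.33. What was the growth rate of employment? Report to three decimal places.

Labor's share = 1 − 0.33 = 0.67.
gY = gA + 0.33×(-0.1) + 0.67×g.
0.67×g = 1.8 − 2.2 + 0.033 = -0.367.
g = -0.367 / 0.67 = -0.54776%.

-0.548%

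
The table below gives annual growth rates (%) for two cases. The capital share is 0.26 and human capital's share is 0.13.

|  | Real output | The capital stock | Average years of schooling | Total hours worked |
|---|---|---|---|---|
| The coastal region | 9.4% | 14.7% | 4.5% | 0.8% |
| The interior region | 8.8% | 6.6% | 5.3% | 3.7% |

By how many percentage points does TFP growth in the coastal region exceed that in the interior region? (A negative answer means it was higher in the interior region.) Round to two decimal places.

Labor's share = 1 − 0.26 − 0.13 = 0.61.
The coastal region: TFP = 9.4 − 3.822 − 0.585 − 0.488 = 4.505%.
The interior region: TFP = 8.8 − 1.716 − 0.689 − 2.257 = 4.138%.
Difference = 4.505 − (4.138) = 0.367 pp.

0.37 percentage points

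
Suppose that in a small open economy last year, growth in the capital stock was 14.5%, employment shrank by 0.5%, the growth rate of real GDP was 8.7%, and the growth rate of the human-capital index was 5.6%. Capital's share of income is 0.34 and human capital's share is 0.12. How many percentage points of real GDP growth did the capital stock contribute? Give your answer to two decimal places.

4.93 percentage points

Contribution = share × growth = 0.34 × 14.5 = 4.93 pp.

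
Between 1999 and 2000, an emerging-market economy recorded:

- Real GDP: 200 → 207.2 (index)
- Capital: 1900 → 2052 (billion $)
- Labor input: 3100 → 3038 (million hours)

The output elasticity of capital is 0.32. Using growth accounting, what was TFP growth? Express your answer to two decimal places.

Real GDP growth = (207.2 − 200) / 200 = 3.6%.
Capital growth = (2052 − 1900) / 1900 = 8%.
Labor input growth = (3038 − 3100) / 3100 = -2%.
Labor's share = 1 − 0.32 = 0.68.
Capital: 0.32 × 8 = 2.56 pp.
Labor input: 0.68 × (-2) = -1.36 pp.
TFP growth = 3.6 − 1.2 = 2.4%.

TFP growth was 2.40%.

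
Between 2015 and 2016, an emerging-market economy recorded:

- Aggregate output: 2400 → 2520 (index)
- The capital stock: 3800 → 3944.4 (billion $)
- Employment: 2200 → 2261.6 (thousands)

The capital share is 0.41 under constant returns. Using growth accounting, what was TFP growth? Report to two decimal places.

Aggregate output growth = (2520 − 2400) / 2400 = 5%.
The capital stock growth = (3944.4 − 3800) / 3800 = 3.8%.
Employment growth = (2261.6 − 2200) / 2200 = 2.8%.
Labor's share = 1 − 0.41 = 0.59.
The capital stock: 0.41 × 3.8 = 1.558 pp.
Employment: 0.59 × 2.8 = 1.652 pp.
TFP growth = 5 − 3.21 = 1.79%.

TFP grew 1.79%.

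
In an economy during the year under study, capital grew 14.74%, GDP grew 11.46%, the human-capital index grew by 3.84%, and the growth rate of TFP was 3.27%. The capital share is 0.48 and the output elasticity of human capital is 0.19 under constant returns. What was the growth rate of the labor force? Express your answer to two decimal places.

Labor's share = 1 − 0.48 − 0.19 = 0.33.
gY = gA + 0.48×14.74 + 0.19×3.84 + 0.33×g.
0.33×g = 11.46 − 3.27 − 7.8048 = 0.3852.
g = 0.3852 / 0.33 = 1.1673%.

1.17%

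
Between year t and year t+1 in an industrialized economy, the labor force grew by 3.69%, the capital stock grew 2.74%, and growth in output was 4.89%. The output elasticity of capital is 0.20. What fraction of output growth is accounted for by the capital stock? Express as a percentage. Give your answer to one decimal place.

11.2%

The capital stock contributed 0.2 × 2.74 = 0.548 pp.
Share of growth = 0.548 / 4.89 × 100 = 11.207%.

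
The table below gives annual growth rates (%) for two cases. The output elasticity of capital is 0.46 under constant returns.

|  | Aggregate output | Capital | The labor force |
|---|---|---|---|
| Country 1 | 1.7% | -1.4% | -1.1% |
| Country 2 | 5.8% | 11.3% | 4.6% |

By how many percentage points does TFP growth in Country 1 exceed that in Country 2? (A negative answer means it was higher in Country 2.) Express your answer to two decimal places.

Labor's share = 1 − 0.46 = 0.54.
Country 1: TFP = 1.7 + 0.644 + 0.594 = 2.938%.
Country 2: TFP = 5.8 − 5.198 − 2.484 = -1.882%.
Difference = 2.938 − (-1.882) = 4.82 pp.

4.82 percentage points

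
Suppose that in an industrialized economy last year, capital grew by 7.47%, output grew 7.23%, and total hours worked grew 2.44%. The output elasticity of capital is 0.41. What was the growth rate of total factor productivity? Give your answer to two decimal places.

Labor's share = 1 − 0.41 = 0.59.
Capital: 0.41 × 7.47 = 3.0627 pp.
Total hours worked: 0.59 × 2.44 = 1.4396 pp.
TFP growth = 7.23 − 4.5023 = 2.7277%.

2.73%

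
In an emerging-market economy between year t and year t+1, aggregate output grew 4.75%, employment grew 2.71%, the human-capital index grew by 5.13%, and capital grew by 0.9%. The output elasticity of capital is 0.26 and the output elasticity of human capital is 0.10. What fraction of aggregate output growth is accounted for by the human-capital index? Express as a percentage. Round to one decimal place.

The human-capital index contributed 0.1 × 5.13 = 0.513 pp.
Share of growth = 0.513 / 4.75 × 100 = 10.8%.

The human-capital index accounted for 10.8% of growth.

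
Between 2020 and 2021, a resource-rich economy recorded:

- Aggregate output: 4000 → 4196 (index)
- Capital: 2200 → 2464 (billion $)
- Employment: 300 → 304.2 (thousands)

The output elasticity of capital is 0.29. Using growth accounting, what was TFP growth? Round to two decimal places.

TFP growth was 0.43%.

Aggregate output growth = (4196 − 4000) / 4000 = 4.9%.
Capital growth = (2464 − 2200) / 2200 = 12%.
Employment growth = (304.2 − 300) / 300 = 1.4%.
Labor's share = 1 − 0.29 = 0.71.
Capital: 0.29 × 12 = 3.48 pp.
Employment: 0.71 × 1.4 = 0.994 pp.
TFP growth = 4.9 − 4.474 = 0.426%.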